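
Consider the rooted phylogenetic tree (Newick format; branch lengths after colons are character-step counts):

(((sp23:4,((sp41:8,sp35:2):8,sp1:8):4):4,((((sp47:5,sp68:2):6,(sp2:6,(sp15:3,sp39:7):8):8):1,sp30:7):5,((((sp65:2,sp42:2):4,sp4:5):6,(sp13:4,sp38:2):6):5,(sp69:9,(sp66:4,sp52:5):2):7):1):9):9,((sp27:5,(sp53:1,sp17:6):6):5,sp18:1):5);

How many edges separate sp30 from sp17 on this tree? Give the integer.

8

The MRCA of sp30 and sp17 is the root of the tree.
From sp30 up to that node: 4 branches. From sp17 up to the same node: 4 branches. Total: 4 + 4 = 8.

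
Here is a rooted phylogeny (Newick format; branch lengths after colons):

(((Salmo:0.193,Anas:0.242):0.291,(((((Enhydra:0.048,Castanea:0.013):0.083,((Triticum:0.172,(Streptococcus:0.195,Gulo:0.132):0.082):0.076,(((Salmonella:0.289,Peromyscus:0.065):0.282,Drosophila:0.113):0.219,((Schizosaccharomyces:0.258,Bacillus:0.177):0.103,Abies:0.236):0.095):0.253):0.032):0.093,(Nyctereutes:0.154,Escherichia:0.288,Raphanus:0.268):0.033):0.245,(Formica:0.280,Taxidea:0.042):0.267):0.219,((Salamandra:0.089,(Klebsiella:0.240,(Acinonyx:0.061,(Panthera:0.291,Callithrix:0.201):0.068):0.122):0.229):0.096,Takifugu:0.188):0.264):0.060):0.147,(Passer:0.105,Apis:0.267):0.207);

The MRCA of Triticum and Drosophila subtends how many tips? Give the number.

The MRCA of Triticum and Drosophila is the node subtending ((Triticum,(Streptococcus,Gulo)),(((Salmonella,Peromyscus),Drosophila),((Schizosaccharomyces,Bacillus),Abies))).
That clade contains 9 terminal taxa: Abies, Bacillus, Drosophila, Gulo, Peromyscus, Salmonella, Schizosaccharomyces, Streptococcus, Triticum.

9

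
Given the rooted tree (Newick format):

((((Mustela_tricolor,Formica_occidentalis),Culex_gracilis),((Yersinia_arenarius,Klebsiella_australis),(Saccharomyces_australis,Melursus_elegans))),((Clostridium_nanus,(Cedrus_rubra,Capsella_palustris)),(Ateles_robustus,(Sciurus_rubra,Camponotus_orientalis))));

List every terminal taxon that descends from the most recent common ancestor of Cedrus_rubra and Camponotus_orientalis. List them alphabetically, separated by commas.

Tracing Cedrus_rubra: it sits inside (Cedrus_rubra,Capsella_palustris).
Tracing Camponotus_orientalis: it sits inside (Sciurus_rubra,Camponotus_orientalis).
The smallest clade enclosing both is ((Clostridium_nanus,(Cedrus_rubra,Capsella_palustris)),(Ateles_robustus,(Sciurus_rubra,Camponotus_orientalis))); the answer is its 6 terminal taxa in alphabetical order.

Ateles_robustus, Camponotus_orientalis, Capsella_palustris, Cedrus_rubra, Clostridium_nanus, Sciurus_rubra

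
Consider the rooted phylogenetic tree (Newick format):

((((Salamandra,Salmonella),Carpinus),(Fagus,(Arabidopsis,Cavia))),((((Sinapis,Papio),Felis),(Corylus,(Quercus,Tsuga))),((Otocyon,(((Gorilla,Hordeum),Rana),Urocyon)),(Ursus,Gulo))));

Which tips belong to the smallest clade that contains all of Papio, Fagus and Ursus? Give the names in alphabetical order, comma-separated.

Tracing Papio: it sits inside (Sinapis,Papio).
Tracing Fagus: it sits inside (Fagus,(Arabidopsis,Cavia)).
Tracing Ursus: it sits inside (Ursus,Gulo).
The smallest clade enclosing all 3 is the whole tree (their MRCA is the root), so the answer is all 19 tips in alphabetical order.

Arabidopsis, Carpinus, Cavia, Corylus, Fagus, Felis, Gorilla, Gulo, Hordeum, Otocyon, Papio, Quercus, Rana, Salamandra, Salmonella, Sinapis, Tsuga, Urocyon, Ursus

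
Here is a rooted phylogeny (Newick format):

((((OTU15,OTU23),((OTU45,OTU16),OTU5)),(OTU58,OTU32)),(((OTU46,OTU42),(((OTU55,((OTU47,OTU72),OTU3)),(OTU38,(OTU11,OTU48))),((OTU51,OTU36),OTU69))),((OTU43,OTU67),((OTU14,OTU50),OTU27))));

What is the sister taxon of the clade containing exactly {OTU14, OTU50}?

OTU27

The clade containing exactly {OTU14, OTU50} attaches to the tree at the node subtending ((OTU14,OTU50),OTU27).
The other lineage descending from that same node — the sister group — is the single tip OTU27.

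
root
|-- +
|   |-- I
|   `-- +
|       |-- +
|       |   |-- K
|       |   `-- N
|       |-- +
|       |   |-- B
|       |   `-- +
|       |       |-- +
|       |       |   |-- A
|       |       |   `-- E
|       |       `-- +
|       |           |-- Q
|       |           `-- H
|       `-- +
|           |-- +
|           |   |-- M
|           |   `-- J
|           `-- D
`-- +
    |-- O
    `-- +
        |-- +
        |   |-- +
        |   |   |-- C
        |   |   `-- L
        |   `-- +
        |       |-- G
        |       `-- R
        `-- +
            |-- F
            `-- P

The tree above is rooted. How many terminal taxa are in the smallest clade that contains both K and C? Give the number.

The MRCA of K and C is the root, so the clade is the entire tree.
That clade contains 18 terminal taxa: A, B, C, D, E, F, G, H, I, J, K, L, M, N, O, P, Q, R.

18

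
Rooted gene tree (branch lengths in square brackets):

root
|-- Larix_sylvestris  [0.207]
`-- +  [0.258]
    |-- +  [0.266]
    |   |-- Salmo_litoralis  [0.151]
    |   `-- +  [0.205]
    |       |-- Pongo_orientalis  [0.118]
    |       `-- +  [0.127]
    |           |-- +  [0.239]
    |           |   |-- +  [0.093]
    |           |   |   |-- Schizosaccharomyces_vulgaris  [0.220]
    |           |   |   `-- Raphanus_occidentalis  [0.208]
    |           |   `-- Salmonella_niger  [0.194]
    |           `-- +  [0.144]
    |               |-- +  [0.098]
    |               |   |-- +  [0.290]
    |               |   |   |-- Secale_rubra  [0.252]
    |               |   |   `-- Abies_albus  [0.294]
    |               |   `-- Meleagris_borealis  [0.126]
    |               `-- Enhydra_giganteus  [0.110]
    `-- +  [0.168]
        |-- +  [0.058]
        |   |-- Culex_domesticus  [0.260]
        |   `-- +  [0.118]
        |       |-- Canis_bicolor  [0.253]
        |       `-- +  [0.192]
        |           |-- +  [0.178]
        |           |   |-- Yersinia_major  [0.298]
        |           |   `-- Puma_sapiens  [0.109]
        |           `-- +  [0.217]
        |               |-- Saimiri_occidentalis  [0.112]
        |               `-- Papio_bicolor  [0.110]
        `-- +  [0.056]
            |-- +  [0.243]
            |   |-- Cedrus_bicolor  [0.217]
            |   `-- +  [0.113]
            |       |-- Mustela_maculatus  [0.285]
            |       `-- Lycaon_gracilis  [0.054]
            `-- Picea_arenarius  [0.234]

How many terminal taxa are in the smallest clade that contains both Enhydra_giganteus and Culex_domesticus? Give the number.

The MRCA of Enhydra_giganteus and Culex_domesticus is the node subtending ((Salmo_litoralis,(Pongo_orientalis,(((Schizosaccharomyces_vulgaris,Raphanus_occidentalis),Salmonella_niger),(((Secale_rubra,Abies_albus),Meleagris_borealis),Enhydra_giganteus)))),((Culex_domesticus,(Canis_bicolor,((Yersinia_major,Puma_sapiens),(Saimiri_occidentalis,Papio_bicolor)))),((Cedrus_bicolor,(Mustela_maculatus,Lycaon_gracilis)),Picea_arenarius))).
That clade contains 19 terminal taxa: Abies_albus, Canis_bicolor, Cedrus_bicolor, Culex_domesticus, Enhydra_giganteus, Lycaon_gracilis, Meleagris_borealis, Mustela_maculatus, Papio_bicolor, Picea_arenarius, Pongo_orientalis, Puma_sapiens, Raphanus_occidentalis, Saimiri_occidentalis, Salmo_litoralis, Salmonella_niger, Schizosaccharomyces_vulgaris, Secale_rubra, Yersinia_major.

19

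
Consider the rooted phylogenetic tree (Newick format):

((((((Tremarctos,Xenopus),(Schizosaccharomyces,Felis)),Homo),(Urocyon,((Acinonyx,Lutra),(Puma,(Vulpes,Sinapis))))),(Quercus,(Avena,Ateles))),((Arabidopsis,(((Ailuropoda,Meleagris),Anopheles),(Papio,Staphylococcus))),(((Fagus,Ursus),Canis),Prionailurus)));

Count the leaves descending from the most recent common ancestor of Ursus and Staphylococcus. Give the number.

The MRCA of Ursus and Staphylococcus is the node subtending ((Arabidopsis,(((Ailuropoda,Meleagris),Anopheles),(Papio,Staphylococcus))),(((Fagus,Ursus),Canis),Prionailurus)).
That clade contains 10 terminal taxa: Ailuropoda, Anopheles, Arabidopsis, Canis, Fagus, Meleagris, Papio, Prionailurus, Staphylococcus, Ursus.

10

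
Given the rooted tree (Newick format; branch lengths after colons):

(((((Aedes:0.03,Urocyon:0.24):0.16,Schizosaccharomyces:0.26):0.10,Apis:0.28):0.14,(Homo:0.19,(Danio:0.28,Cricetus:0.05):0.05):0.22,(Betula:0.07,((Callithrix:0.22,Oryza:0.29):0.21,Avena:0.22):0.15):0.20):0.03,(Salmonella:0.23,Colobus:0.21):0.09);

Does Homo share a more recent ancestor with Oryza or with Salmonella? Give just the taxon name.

Oryza

The MRCA of Homo and Oryza subtends ((((Aedes,Urocyon),Schizosaccharomyces),Apis),(Homo,(Danio,Cricetus)),(Betula,((Callithrix,Oryza),Avena))) (11 taxa).
The MRCA of Homo and Salmonella is the root, subtending the entire tree (13 taxa).
The first is nested inside the second, so Homo shares a more recent common ancestor with Oryza.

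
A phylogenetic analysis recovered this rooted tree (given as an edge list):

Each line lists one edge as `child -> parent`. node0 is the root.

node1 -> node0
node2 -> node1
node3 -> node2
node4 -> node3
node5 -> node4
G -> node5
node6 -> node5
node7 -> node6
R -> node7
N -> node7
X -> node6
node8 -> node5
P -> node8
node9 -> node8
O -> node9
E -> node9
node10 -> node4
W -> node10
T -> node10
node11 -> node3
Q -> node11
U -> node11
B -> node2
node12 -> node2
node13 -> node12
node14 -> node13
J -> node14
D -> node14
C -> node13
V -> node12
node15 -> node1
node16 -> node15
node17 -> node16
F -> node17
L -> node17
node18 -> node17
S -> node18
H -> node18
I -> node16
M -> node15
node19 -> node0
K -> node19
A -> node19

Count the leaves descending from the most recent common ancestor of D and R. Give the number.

The MRCA of D and R is the node subtending ((((G,((R,N),X),(P,(O,E))),(W,T)),(Q,U)),B,(((J,D),C),V)).
That clade contains 16 terminal taxa: B, C, D, E, G, J, N, O, P, Q, R, T, U, V, W, X.

16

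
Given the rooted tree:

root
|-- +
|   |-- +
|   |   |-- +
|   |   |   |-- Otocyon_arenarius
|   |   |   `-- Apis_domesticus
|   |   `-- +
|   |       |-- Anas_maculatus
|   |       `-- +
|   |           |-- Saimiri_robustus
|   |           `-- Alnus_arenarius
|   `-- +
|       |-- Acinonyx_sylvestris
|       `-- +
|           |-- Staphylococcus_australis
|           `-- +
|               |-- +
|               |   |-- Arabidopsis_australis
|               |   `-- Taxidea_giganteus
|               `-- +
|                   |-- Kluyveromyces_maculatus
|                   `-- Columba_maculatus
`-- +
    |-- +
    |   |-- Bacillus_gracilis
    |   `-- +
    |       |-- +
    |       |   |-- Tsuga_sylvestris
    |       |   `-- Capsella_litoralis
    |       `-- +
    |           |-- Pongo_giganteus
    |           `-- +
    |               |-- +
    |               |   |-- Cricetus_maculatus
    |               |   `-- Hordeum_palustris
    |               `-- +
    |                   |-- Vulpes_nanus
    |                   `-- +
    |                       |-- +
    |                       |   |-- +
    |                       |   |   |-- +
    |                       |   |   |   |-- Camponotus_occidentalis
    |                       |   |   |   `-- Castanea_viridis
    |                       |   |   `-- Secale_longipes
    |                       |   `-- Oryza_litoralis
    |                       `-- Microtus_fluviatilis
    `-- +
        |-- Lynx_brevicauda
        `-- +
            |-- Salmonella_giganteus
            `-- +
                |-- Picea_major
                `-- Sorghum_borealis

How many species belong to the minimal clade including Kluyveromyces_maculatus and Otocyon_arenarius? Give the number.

The MRCA of Kluyveromyces_maculatus and Otocyon_arenarius is the node subtending (((Otocyon_arenarius,Apis_domesticus),(Anas_maculatus,(Saimiri_robustus,Alnus_arenarius))),(Acinonyx_sylvestris,(Staphylococcus_australis,((Arabidopsis_australis,Taxidea_giganteus),(Kluyveromyces_maculatus,Columba_maculatus))))).
That clade contains 11 terminal taxa: Acinonyx_sylvestris, Alnus_arenarius, Anas_maculatus, Apis_domesticus, Arabidopsis_australis, Columba_maculatus, Kluyveromyces_maculatus, Otocyon_arenarius, Saimiri_robustus, Staphylococcus_australis, Taxidea_giganteus.

11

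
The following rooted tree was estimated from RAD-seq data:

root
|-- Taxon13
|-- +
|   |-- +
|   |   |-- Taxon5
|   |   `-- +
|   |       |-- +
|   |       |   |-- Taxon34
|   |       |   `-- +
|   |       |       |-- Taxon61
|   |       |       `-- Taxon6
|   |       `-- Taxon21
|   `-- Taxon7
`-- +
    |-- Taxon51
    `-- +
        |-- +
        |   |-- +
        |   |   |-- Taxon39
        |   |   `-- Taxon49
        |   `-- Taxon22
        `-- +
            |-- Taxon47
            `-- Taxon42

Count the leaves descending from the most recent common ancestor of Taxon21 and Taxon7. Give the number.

6

The MRCA of Taxon21 and Taxon7 is the node subtending ((Taxon5,((Taxon34,(Taxon61,Taxon6)),Taxon21)),Taxon7).
That clade contains 6 terminal taxa: Taxon21, Taxon34, Taxon5, Taxon6, Taxon61, Taxon7.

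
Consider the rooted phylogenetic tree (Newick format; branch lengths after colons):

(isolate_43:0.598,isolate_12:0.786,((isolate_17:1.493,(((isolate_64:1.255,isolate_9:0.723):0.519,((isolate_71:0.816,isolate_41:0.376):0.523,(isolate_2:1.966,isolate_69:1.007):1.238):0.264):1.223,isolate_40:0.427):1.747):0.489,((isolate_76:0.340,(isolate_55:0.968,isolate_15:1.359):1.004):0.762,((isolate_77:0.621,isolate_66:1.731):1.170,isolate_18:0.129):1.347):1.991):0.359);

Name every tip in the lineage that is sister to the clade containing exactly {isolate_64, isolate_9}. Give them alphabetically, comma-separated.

The clade containing exactly {isolate_64, isolate_9} attaches to the tree at the node subtending ((isolate_64,isolate_9),((isolate_71,isolate_41),(isolate_2,isolate_69))).
The other lineage descending from that same node — the sister group — is ((isolate_71,isolate_41),(isolate_2,isolate_69)); its 4 tips in alphabetical order are the answer.

isolate_2, isolate_41, isolate_69, isolate_71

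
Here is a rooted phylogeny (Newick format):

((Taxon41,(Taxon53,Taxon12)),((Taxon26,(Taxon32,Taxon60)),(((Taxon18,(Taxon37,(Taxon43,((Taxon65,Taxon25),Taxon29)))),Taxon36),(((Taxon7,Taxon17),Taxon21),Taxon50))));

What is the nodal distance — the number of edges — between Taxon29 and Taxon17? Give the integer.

10

The MRCA of Taxon29 and Taxon17 is the node subtending (((Taxon18,(Taxon37,(Taxon43,((Taxon65,Taxon25),Taxon29)))),Taxon36),(((Taxon7,Taxon17),Taxon21),Taxon50)).
From Taxon29 up to that node: 6 branches. From Taxon17 up to the same node: 4 branches. Total: 6 + 4 = 10.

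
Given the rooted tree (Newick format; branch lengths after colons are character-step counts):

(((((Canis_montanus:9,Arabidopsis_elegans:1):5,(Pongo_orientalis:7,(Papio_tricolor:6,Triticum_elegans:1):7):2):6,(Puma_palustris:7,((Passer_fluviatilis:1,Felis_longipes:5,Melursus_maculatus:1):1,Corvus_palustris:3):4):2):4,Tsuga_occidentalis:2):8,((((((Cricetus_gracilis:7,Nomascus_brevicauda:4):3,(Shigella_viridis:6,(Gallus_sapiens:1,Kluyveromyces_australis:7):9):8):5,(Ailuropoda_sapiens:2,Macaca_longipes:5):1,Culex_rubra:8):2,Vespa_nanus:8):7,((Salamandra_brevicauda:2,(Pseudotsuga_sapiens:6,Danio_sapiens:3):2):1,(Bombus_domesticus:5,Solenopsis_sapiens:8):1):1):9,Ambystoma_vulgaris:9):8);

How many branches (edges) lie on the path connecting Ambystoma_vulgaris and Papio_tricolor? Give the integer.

8

The MRCA of Ambystoma_vulgaris and Papio_tricolor is the root of the tree.
From Ambystoma_vulgaris up to that node: 2 branches. From Papio_tricolor up to the same node: 6 branches. Total: 2 + 6 = 8.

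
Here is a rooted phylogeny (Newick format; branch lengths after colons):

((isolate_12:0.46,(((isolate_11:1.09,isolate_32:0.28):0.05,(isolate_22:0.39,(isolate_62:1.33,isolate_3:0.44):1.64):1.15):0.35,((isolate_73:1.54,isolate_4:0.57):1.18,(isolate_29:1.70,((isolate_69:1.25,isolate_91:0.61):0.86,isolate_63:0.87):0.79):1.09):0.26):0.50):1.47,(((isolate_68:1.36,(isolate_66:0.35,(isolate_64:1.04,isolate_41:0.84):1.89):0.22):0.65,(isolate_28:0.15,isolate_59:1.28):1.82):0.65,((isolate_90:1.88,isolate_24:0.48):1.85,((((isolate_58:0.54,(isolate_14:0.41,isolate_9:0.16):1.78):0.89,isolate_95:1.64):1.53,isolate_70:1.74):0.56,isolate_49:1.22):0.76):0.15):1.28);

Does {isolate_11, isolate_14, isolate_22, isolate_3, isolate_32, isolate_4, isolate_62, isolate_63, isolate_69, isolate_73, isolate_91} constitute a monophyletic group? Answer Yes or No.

The MRCA of the listed taxa is the root, so the smallest clade containing them is the whole tree.
That clade also contains isolate_12, isolate_24, isolate_28, isolate_29, isolate_41, isolate_49, isolate_58, isolate_59, isolate_64, isolate_66, isolate_68, isolate_70, isolate_9, isolate_90, isolate_95, which are not in the proposed group, so the group is not monophyletic.

No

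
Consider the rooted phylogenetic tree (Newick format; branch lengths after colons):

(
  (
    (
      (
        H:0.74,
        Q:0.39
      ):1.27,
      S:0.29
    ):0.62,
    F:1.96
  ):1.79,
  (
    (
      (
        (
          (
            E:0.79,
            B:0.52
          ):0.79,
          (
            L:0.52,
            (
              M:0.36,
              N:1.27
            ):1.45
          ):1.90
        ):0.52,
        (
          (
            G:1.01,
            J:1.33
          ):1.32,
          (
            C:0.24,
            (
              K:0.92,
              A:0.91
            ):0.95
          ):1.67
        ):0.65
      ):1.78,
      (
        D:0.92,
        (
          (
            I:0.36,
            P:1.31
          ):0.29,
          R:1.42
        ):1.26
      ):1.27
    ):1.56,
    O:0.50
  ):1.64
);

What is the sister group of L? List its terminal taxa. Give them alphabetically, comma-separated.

L attaches to the tree at the node subtending (L,(M,N)).
The other lineage descending from that same node — the sister group — is (M,N); its 2 tips in alphabetical order are the answer.

M, N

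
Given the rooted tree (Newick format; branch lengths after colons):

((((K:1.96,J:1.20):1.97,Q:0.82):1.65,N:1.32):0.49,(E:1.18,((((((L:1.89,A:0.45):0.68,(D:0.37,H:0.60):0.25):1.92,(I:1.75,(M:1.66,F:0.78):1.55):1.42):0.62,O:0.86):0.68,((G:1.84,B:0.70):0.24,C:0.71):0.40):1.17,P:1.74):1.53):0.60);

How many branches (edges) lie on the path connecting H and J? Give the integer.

12

The MRCA of H and J is the root of the tree.
From H up to that node: 8 branches. From J up to the same node: 4 branches. Total: 8 + 4 = 12.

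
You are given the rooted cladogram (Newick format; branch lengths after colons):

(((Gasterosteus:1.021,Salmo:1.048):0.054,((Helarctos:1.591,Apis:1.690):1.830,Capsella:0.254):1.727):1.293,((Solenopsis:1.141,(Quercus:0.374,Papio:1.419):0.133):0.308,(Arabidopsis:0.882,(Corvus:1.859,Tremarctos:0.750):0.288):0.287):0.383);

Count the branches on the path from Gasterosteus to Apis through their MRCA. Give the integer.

5

The MRCA of Gasterosteus and Apis is the node subtending ((Gasterosteus,Salmo),((Helarctos,Apis),Capsella)).
From Gasterosteus up to that node: 2 branches. From Apis up to the same node: 3 branches. Total: 2 + 3 = 5.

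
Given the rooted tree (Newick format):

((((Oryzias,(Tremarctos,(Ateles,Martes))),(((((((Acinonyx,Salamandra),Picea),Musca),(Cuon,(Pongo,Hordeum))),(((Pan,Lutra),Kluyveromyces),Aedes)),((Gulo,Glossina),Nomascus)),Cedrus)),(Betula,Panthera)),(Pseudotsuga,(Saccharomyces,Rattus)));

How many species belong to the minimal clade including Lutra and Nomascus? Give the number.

The MRCA of Lutra and Nomascus is the node subtending ((((((Acinonyx,Salamandra),Picea),Musca),(Cuon,(Pongo,Hordeum))),(((Pan,Lutra),Kluyveromyces),Aedes)),((Gulo,Glossina),Nomascus)).
That clade contains 14 terminal taxa: Acinonyx, Aedes, Cuon, Glossina, Gulo, Hordeum, Kluyveromyces, Lutra, Musca, Nomascus, Pan, Picea, Pongo, Salamandra.

14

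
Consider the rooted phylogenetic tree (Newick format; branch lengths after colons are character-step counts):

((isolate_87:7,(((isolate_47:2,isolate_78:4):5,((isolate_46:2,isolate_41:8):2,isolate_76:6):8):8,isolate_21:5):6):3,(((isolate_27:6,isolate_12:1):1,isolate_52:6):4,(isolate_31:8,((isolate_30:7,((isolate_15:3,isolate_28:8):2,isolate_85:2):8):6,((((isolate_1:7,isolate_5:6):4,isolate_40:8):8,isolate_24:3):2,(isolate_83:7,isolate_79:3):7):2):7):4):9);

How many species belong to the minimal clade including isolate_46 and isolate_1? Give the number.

The MRCA of isolate_46 and isolate_1 is the root, so the clade is the entire tree.
That clade contains 21 terminal taxa: isolate_1, isolate_12, isolate_15, isolate_21, isolate_24, isolate_27, isolate_28, isolate_30, isolate_31, isolate_40, isolate_41, isolate_46, isolate_47, isolate_5, isolate_52, isolate_76, isolate_78, isolate_79, isolate_83, isolate_85, isolate_87.

21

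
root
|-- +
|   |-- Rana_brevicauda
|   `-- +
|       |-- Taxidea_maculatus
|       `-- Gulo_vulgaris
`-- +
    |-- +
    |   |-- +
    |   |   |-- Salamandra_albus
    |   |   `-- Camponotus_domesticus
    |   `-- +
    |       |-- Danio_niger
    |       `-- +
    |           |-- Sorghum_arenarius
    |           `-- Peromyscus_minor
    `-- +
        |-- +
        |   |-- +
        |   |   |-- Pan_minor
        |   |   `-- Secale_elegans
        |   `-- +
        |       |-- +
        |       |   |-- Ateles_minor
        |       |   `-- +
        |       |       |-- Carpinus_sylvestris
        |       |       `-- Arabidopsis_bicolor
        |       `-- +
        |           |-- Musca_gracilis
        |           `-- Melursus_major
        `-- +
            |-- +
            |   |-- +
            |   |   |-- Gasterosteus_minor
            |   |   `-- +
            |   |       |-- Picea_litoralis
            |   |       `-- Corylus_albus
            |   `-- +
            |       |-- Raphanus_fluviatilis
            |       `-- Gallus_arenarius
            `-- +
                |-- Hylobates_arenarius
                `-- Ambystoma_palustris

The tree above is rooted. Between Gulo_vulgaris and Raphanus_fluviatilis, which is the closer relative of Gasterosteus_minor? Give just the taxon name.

The MRCA of Gasterosteus_minor and Raphanus_fluviatilis subtends ((Gasterosteus_minor,(Picea_litoralis,Corylus_albus)),(Raphanus_fluviatilis,Gallus_arenarius)) (5 taxa).
The MRCA of Gasterosteus_minor and Gulo_vulgaris is the root, subtending the entire tree (22 taxa).
The first is nested inside the second, so Gasterosteus_minor shares a more recent common ancestor with Raphanus_fluviatilis.

Raphanus_fluviatilis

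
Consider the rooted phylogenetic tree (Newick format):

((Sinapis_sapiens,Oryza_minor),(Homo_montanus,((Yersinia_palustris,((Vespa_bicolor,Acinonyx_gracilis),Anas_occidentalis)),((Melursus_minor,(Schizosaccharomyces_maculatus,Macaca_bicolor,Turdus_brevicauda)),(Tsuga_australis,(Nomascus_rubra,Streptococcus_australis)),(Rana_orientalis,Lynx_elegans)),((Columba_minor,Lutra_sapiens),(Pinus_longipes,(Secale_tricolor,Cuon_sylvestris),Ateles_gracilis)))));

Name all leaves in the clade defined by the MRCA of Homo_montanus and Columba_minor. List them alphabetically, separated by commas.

Acinonyx_gracilis, Anas_occidentalis, Ateles_gracilis, Columba_minor, Cuon_sylvestris, Homo_montanus, Lutra_sapiens, Lynx_elegans, Macaca_bicolor, Melursus_minor, Nomascus_rubra, Pinus_longipes, Rana_orientalis, Schizosaccharomyces_maculatus, Secale_tricolor, Streptococcus_australis, Tsuga_australis, Turdus_brevicauda, Vespa_bicolor, Yersinia_palustris

Tracing Homo_montanus: it sits inside (Homo_montanus,((Yersinia_palustris,((Vespa_bicolor,Acinonyx_gracilis),Anas_occidentalis)),((Melursus_minor,(Schizosaccharomyces_maculatus,Macaca_bicolor,Turdus_brevicauda)),(Tsuga_australis,(Nomascus_rubra,Streptococcus_australis)),(Rana_orientalis,Lynx_elegans)),((Columba_minor,Lutra_sapiens),(Pinus_longipes,(Secale_tricolor,Cuon_sylvestris),Ateles_gracilis)))).
Tracing Columba_minor: it sits inside (Columba_minor,Lutra_sapiens).
The smallest clade enclosing both is (Homo_montanus,((Yersinia_palustris,((Vespa_bicolor,Acinonyx_gracilis),Anas_occidentalis)),((Melursus_minor,(Schizosaccharomyces_maculatus,Macaca_bicolor,Turdus_brevicauda)),(Tsuga_australis,(Nomascus_rubra,Streptococcus_australis)),(Rana_orientalis,Lynx_elegans)),((Columba_minor,Lutra_sapiens),(Pinus_longipes,(Secale_tricolor,Cuon_sylvestris),Ateles_gracilis)))); the answer is its 20 terminal taxa in alphabetical order.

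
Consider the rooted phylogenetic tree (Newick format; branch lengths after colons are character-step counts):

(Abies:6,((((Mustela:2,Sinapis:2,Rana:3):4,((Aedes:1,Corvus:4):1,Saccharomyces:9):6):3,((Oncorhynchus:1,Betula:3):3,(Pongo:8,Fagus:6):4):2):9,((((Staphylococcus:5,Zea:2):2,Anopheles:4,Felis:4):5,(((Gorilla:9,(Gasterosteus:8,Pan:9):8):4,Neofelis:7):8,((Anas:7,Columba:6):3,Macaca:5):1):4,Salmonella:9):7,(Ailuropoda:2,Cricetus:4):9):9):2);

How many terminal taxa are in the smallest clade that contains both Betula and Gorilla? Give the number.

24

The MRCA of Betula and Gorilla is the node subtending ((((Mustela,Sinapis,Rana),((Aedes,Corvus),Saccharomyces)),((Oncorhynchus,Betula),(Pongo,Fagus))),((((Staphylococcus,Zea),Anopheles,Felis),(((Gorilla,(Gasterosteus,Pan)),Neofelis),((Anas,Columba),Macaca)),Salmonella),(Ailuropoda,Cricetus))).
That clade contains 24 terminal taxa: Aedes, Ailuropoda, Anas, Anopheles, Betula, Columba, Corvus, Cricetus, Fagus, Felis, Gasterosteus, Gorilla, Macaca, Mustela, Neofelis, Oncorhynchus, Pan, Pongo, Rana, Saccharomyces, Salmonella, Sinapis, Staphylococcus, Zea.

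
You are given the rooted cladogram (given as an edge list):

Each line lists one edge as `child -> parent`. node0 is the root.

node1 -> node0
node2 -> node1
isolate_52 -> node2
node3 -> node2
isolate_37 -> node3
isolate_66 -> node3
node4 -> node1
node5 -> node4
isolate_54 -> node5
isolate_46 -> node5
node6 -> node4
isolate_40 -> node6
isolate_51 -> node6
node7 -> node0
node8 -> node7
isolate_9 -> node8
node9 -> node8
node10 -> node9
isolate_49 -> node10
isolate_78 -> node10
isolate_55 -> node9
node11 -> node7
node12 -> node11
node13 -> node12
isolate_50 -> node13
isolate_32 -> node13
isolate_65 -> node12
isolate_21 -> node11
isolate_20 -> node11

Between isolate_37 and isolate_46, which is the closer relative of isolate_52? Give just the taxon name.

isolate_37

The MRCA of isolate_52 and isolate_37 subtends (isolate_52,(isolate_37,isolate_66)) (3 taxa).
The MRCA of isolate_52 and isolate_46 subtends ((isolate_52,(isolate_37,isolate_66)),((isolate_54,isolate_46),(isolate_40,isolate_51))) (7 taxa).
The first is nested inside the second, so isolate_52 shares a more recent common ancestor with isolate_37.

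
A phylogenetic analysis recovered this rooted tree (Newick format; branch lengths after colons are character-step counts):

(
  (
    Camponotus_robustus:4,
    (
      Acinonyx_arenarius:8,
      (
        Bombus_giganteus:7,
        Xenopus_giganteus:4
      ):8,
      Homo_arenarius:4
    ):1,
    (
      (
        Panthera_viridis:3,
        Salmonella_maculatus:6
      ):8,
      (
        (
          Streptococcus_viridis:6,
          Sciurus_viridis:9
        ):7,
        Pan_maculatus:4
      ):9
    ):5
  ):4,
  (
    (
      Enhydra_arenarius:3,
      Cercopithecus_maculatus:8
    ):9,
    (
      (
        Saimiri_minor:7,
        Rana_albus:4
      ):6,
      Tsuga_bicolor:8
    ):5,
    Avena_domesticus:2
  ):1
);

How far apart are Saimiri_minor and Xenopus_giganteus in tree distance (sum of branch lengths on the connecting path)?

The path runs Saimiri_minor → … → MRCA → … → Xenopus_giganteus; the MRCA is the root of the tree.
Branch lengths along that path: 7 + 6 + 5 + 1 + 4 + 1 + 8 + 4 = 36.

36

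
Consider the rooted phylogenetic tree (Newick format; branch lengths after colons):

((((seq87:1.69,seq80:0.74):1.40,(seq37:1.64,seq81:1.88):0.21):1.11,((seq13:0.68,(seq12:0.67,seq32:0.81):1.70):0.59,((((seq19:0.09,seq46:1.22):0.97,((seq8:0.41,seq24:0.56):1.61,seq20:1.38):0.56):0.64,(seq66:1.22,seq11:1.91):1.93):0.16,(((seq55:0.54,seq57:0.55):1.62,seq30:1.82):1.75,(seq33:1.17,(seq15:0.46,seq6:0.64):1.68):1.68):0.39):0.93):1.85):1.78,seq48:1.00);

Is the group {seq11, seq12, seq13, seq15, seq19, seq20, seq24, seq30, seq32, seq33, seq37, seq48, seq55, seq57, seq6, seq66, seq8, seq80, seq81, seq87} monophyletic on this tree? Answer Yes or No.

No

The MRCA of the listed taxa is the root, so the smallest clade containing them is the whole tree.
That clade also contains seq46, which is not in the proposed group, so the group is not monophyletic.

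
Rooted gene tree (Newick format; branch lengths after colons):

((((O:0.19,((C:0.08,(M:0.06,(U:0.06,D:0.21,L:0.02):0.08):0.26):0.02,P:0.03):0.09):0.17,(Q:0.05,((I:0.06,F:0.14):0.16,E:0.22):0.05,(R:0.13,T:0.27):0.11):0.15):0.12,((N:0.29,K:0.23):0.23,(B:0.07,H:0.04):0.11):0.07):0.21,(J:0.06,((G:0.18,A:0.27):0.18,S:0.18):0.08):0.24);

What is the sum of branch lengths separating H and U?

The path runs H → … → MRCA → … → U; the MRCA is the node subtending (((O,((C,(M,(U,D,L))),P)),(Q,((I,F),E),(R,T))),((N,K),(B,H))).
Branch lengths along that path: 0.04 + 0.11 + 0.07 + 0.12 + 0.17 + 0.09 + 0.02 + 0.26 + 0.08 + 0.06 = 1.02.

1.02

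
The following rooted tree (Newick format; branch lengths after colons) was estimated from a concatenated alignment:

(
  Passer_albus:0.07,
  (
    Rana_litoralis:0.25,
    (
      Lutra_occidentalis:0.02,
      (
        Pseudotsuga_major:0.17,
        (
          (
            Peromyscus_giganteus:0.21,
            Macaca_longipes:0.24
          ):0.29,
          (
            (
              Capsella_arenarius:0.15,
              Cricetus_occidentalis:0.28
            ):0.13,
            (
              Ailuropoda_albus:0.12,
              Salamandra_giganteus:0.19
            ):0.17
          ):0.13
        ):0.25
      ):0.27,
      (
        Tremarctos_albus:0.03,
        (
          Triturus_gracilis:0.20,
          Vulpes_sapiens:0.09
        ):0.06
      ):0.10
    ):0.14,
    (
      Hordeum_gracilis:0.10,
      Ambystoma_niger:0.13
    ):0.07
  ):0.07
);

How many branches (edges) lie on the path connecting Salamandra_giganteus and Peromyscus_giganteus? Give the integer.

The MRCA of Salamandra_giganteus and Peromyscus_giganteus is the node subtending ((Peromyscus_giganteus,Macaca_longipes),((Capsella_arenarius,Cricetus_occidentalis),(Ailuropoda_albus,Salamandra_giganteus))).
From Salamandra_giganteus up to that node: 3 branches. From Peromyscus_giganteus up to the same node: 2 branches. Total: 3 + 2 = 5.

5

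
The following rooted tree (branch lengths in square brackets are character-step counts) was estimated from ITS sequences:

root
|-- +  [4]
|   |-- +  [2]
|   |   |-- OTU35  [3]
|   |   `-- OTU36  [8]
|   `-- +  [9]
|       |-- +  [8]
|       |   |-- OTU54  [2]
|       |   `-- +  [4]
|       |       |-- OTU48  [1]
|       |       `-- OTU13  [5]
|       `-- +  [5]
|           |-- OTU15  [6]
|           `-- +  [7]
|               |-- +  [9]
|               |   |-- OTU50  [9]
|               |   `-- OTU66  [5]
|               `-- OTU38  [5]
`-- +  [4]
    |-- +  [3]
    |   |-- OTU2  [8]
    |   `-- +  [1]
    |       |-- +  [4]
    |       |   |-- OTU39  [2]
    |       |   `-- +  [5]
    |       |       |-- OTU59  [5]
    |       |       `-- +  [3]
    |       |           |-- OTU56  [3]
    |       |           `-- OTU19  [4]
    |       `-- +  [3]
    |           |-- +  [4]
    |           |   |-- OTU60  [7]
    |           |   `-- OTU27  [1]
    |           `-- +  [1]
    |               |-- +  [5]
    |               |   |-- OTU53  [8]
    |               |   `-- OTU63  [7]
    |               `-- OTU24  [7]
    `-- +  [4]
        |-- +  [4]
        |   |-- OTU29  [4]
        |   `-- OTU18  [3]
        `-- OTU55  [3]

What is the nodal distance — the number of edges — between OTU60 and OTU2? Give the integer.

The MRCA of OTU60 and OTU2 is the node subtending (OTU2,((OTU39,(OTU59,(OTU56,OTU19))),((OTU60,OTU27),((OTU53,OTU63),OTU24)))).
From OTU60 up to that node: 4 branches. From OTU2 up to the same node: 1 branch. Total: 4 + 1 = 5.

5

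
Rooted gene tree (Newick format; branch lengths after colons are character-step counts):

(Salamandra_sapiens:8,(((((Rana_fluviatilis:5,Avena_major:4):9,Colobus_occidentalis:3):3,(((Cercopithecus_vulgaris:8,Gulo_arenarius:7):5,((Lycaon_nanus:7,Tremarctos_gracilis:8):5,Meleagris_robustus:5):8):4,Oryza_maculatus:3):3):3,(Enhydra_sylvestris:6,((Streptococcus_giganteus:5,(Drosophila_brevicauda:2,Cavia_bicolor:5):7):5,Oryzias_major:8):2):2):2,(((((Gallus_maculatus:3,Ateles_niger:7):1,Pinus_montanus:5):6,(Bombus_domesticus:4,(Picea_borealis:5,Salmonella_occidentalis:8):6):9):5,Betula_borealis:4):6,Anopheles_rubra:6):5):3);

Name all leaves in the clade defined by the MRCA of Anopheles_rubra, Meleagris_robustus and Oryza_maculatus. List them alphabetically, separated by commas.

Anopheles_rubra, Ateles_niger, Avena_major, Betula_borealis, Bombus_domesticus, Cavia_bicolor, Cercopithecus_vulgaris, Colobus_occidentalis, Drosophila_brevicauda, Enhydra_sylvestris, Gallus_maculatus, Gulo_arenarius, Lycaon_nanus, Meleagris_robustus, Oryza_maculatus, Oryzias_major, Picea_borealis, Pinus_montanus, Rana_fluviatilis, Salmonella_occidentalis, Streptococcus_giganteus, Tremarctos_gracilis

Tracing Anopheles_rubra: it sits inside (((((Gallus_maculatus,Ateles_niger),Pinus_montanus),(Bombus_domesticus,(Picea_borealis,Salmonella_occidentalis))),Betula_borealis),Anopheles_rubra).
Tracing Meleagris_robustus: it sits inside ((Lycaon_nanus,Tremarctos_gracilis),Meleagris_robustus).
Tracing Oryza_maculatus: it sits inside (((Cercopithecus_vulgaris,Gulo_arenarius),((Lycaon_nanus,Tremarctos_gracilis),Meleagris_robustus)),Oryza_maculatus).
The smallest clade enclosing all 3 is (((((Rana_fluviatilis,Avena_major),Colobus_occidentalis),(((Cercopithecus_vulgaris,Gulo_arenarius),((Lycaon_nanus,Tremarctos_gracilis),Meleagris_robustus)),Oryza_maculatus)),(Enhydra_sylvestris,((Streptococcus_giganteus,(Drosophila_brevicauda,Cavia_bicolor)),Oryzias_major))),(((((Gallus_maculatus,Ateles_niger),Pinus_montanus),(Bombus_domesticus,(Picea_borealis,Salmonella_occidentalis))),Betula_borealis),Anopheles_rubra)); the answer is its 22 terminal taxa in alphabetical order.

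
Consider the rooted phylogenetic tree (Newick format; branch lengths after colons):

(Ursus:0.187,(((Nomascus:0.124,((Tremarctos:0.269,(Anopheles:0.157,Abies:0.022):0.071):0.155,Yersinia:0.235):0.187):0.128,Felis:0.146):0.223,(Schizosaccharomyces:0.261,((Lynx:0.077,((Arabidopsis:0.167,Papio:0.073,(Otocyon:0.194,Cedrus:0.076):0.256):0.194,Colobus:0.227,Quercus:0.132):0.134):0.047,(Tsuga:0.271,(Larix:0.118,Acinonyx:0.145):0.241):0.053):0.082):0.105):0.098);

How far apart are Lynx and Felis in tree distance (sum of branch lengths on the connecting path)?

0.680

The path runs Lynx → … → MRCA → … → Felis; the MRCA is the node subtending (((Nomascus,((Tremarctos,(Anopheles,Abies)),Yersinia)),Felis),(Schizosaccharomyces,((Lynx,((Arabidopsis,Papio,(Otocyon,Cedrus)),Colobus,Quercus)),(Tsuga,(Larix,Acinonyx))))).
Branch lengths along that path: 0.077 + 0.047 + 0.082 + 0.105 + 0.223 + 0.146 = 0.680.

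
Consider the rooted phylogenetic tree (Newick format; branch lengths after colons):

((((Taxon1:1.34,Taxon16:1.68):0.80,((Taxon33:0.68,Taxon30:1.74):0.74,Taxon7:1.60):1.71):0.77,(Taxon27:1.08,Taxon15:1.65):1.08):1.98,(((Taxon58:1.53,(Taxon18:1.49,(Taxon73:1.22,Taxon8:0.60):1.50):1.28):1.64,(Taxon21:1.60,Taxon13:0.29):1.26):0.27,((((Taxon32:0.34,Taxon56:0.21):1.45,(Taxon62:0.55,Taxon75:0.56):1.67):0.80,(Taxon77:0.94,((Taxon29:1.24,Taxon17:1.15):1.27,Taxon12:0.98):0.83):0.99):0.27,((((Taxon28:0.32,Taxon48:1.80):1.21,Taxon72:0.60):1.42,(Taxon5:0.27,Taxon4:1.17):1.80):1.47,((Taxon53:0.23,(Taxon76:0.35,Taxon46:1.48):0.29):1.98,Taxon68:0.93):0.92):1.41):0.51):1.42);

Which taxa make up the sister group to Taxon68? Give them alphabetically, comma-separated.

Taxon68 attaches to the tree at the node subtending ((Taxon53,(Taxon76,Taxon46)),Taxon68).
The other lineage descending from that same node — the sister group — is (Taxon53,(Taxon76,Taxon46)); its 3 tips in alphabetical order are the answer.

Taxon46, Taxon53, Taxon76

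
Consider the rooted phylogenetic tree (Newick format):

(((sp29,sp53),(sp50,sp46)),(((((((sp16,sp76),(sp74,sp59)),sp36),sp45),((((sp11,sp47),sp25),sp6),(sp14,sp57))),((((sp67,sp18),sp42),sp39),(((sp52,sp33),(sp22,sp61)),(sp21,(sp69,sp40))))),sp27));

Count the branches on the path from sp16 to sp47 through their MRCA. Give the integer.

The MRCA of sp16 and sp47 is the node subtending (((((sp16,sp76),(sp74,sp59)),sp36),sp45),((((sp11,sp47),sp25),sp6),(sp14,sp57))).
From sp16 up to that node: 5 branches. From sp47 up to the same node: 5 branches. Total: 5 + 5 = 10.

10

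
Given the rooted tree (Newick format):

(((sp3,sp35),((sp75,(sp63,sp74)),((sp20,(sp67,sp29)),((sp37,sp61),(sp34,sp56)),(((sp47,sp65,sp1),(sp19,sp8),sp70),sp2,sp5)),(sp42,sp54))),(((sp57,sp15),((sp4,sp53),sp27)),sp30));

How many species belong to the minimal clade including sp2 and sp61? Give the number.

15

The MRCA of sp2 and sp61 is the node subtending ((sp20,(sp67,sp29)),((sp37,sp61),(sp34,sp56)),(((sp47,sp65,sp1),(sp19,sp8),sp70),sp2,sp5)).
That clade contains 15 terminal taxa: sp1, sp19, sp2, sp20, sp29, sp34, sp37, sp47, sp5, sp56, sp61, sp65, sp67, sp70, sp8.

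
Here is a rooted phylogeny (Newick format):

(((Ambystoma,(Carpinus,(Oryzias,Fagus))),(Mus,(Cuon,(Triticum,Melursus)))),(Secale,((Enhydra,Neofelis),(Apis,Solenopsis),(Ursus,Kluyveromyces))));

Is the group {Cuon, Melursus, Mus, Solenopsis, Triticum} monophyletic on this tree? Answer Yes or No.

The MRCA of the listed taxa is the root, so the smallest clade containing them is the whole tree.
That clade also contains Ambystoma, Apis, Carpinus, Enhydra, Fagus, Kluyveromyces, Neofelis, Oryzias, Secale, Ursus, which are not in the proposed group, so the group is not monophyletic.

No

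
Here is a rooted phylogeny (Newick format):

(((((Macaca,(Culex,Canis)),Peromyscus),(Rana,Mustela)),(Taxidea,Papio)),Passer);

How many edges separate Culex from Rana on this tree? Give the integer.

6

The MRCA of Culex and Rana is the node subtending (((Macaca,(Culex,Canis)),Peromyscus),(Rana,Mustela)).
From Culex up to that node: 4 branches. From Rana up to the same node: 2 branches. Total: 4 + 2 = 6.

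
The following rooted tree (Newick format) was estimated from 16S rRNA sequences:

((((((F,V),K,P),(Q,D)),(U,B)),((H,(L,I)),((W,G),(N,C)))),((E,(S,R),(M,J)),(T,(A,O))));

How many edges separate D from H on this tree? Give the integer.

7

The MRCA of D and H is the node subtending (((((F,V),K,P),(Q,D)),(U,B)),((H,(L,I)),((W,G),(N,C)))).
From D up to that node: 4 branches. From H up to the same node: 3 branches. Total: 4 + 3 = 7.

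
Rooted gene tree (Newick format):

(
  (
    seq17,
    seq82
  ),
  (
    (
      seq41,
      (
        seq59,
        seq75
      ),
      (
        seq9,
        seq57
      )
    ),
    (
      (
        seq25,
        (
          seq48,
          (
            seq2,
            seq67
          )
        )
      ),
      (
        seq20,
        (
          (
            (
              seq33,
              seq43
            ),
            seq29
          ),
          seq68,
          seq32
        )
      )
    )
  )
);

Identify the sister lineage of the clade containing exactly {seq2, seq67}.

seq48

The clade containing exactly {seq2, seq67} attaches to the tree at the node subtending (seq48,(seq2,seq67)).
The other lineage descending from that same node — the sister group — is the single tip seq48.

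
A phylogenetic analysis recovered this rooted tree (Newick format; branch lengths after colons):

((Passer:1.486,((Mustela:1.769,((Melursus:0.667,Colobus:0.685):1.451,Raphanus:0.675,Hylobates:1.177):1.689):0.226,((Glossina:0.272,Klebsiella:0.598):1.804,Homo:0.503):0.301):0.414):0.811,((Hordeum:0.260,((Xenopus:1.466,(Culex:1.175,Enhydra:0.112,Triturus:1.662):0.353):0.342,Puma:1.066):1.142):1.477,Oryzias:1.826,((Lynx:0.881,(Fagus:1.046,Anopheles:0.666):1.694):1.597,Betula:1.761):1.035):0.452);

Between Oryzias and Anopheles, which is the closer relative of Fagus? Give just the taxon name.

The MRCA of Fagus and Anopheles subtends (Fagus,Anopheles) (2 taxa).
The MRCA of Fagus and Oryzias subtends ((Hordeum,((Xenopus,(Culex,Enhydra,Triturus)),Puma)),Oryzias,((Lynx,(Fagus,Anopheles)),Betula)) (11 taxa).
The first is nested inside the second, so Fagus shares a more recent common ancestor with Anopheles.

Anopheles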